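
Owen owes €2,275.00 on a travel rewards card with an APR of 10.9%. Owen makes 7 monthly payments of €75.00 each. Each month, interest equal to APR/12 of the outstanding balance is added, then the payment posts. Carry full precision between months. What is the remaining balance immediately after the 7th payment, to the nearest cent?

€1,884.13

Monthly rate r = 10.9%/12 = 0.908333% = 0.00908333.
Each month: B ← B·(1+r) − €75.00.
Month 1: interest €20.66; balance after payment €2,220.66.
Month 2: interest €20.17; balance after payment €2,165.84.
Month 3: interest €19.67; balance after payment €2,110.51.
Month 4: interest €19.17; balance after payment €2,054.68.
Month 5: interest €18.66; balance after payment €1,998.34.
Month 6: interest €18.15; balance after payment €1,941.49.
Month 7: interest €17.64; balance after payment €1,884.13.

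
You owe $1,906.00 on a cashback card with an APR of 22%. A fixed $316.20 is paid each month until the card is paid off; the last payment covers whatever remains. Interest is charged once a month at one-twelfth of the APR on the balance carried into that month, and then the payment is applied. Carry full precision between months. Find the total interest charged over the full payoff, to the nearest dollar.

Monthly rate r = 22%/12 = 1.83333% = 0.0183333.
Payoff takes n = ⌈−ln(1 − rB₀/P)/ln(1+r)⌉ = ⌈6.446⌉ = 7 payments; the last is $141.75.
Total paid = 6·$316.20 + $141.75 = $2,038.95.
Total interest = total paid − principal = $2,038.95 − $1,906.00 = $132.95.

$133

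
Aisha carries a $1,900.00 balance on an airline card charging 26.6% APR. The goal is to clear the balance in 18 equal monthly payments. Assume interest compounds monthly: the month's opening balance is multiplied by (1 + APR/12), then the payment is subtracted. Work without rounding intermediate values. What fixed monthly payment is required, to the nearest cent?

Monthly rate r = 26.6%/12 = 2.21667% = 0.0221667.
Level-payment amortization: P = B₀·r / (1 − (1+r)^(−n)) = 1900.00·0.0221667 / (1 − 1.02217^(−18)).
Denominator 1 − (1+r)^(−18) = 0.326078763.
P = 42.1167 / 0.326078763 ≈ 129.16.

$129.16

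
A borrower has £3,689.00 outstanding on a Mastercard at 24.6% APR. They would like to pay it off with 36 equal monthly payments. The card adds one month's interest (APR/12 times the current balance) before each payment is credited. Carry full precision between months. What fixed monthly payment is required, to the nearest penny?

Monthly rate r = 24.6%/12 = 2.05% = 0.0205.
Level-payment amortization: P = B₀·r / (1 − (1+r)^(−n)) = 3689.00·0.0205 / (1 − 1.0205^(−36)).
Denominator 1 − (1+r)^(−36) = 0.518349879.
P = 75.6245 / 0.518349879 ≈ 145.89.

£145.89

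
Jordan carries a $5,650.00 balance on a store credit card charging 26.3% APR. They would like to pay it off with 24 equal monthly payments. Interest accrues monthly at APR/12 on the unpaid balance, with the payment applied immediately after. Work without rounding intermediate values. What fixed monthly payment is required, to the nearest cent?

$305.25

Monthly rate r = 26.3%/12 = 2.19167% = 0.0219167.
Level-payment amortization: P = B₀·r / (1 − (1+r)^(−n)) = 5650.00·0.0219167 / (1 − 1.02192^(−24)).
Denominator 1 − (1+r)^(−24) = 0.405668941.
P = 123.829 / 0.405668941 ≈ 305.25.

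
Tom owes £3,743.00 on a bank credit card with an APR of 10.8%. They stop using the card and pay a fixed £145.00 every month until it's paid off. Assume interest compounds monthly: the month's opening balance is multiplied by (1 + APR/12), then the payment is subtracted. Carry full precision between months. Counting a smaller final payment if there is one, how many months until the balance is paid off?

30 payments

Monthly rate r = 10.8%/12 = 0.9% = 0.009.
Recurrence: B ← B·(1+r) − £145.00.
Month 1: interest £33.69; balance after payment £3,631.69.
Month 2: interest £32.69; balance after payment £3,519.37.
Closed form: n = −ln(1 − rB₀/P)/ln(1+r) = −ln(0.76768)/ln(1.009) ≈ 29.508, so the balance reaches zero during payment 30.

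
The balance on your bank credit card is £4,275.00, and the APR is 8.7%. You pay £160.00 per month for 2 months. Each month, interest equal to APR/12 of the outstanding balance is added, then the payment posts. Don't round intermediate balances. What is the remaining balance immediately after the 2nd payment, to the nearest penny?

Monthly rate r = 8.7%/12 = 0.725% = 0.00725.
Each month: B ← B·(1+r) − £160.00.
Month 1: interest £30.99; balance after payment £4,145.99.
Month 2: interest £30.06; balance after payment £4,016.05.

£4,016.05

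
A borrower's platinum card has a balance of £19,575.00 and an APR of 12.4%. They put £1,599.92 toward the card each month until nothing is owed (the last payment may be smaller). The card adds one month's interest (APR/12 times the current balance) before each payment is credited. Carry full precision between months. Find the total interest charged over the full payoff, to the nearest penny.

£1,461.70

Monthly rate r = 12.4%/12 = 1.03333% = 0.0103333.
Payoff takes n = ⌈−ln(1 − rB₀/P)/ln(1+r)⌉ = ⌈13.148⌉ = 14 payments; the last is £237.74.
Total paid = 13·£1,599.92 + £237.74 = £21,036.70.
Total interest = total paid − principal = £21,036.70 − £19,575.00 = £1,461.70.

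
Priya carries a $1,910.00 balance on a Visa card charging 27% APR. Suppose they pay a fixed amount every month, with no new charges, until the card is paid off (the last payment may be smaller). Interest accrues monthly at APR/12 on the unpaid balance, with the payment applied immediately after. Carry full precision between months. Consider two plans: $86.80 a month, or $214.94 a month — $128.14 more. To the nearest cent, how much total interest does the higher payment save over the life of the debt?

$511.27

Monthly rate r = 27%/12 = 2.25% = 0.0225.
At $86.80/mo: n = ⌈−ln(1 − rB₀/P)/ln(1+r)⌉ = 31 payments (last $62.16); total interest = total paid − $1,910.00 = $756.16.
At $214.94/mo: 11 payments (last $5.49); total interest $244.89.
Interest saved = $756.16 − $244.89 = $511.27.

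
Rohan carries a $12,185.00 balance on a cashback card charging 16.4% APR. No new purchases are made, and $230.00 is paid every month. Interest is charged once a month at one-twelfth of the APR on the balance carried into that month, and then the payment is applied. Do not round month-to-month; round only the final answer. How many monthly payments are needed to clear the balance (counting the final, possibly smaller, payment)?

95 months

Monthly rate r = 16.4%/12 = 1.36667% = 0.0136667.
Recurrence: B ← B·(1+r) − $230.00.
Month 1: interest $166.53; balance after payment $12,121.53.
Month 2: interest $165.66; balance after payment $12,057.19.
Closed form: n = −ln(1 − rB₀/P)/ln(1+r) = −ln(0.27596)/ln(1.01367) ≈ 94.849, so the balance reaches zero during payment 95.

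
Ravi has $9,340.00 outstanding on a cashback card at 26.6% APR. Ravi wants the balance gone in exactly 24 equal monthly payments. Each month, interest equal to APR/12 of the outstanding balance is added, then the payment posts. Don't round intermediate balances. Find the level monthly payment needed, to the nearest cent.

$506.02

Monthly rate r = 26.6%/12 = 2.21667% = 0.0221667.
Level-payment amortization: P = B₀·r / (1 − (1+r)^(−n)) = 9340.00·0.0221667 / (1 − 1.02217^(−24)).
Denominator 1 − (1+r)^(−24) = 0.4091478.
P = 207.037 / 0.4091478 ≈ 506.02.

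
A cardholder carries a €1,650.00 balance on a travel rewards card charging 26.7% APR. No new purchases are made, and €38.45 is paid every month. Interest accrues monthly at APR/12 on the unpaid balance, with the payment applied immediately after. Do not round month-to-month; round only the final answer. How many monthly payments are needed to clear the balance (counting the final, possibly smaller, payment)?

Monthly rate r = 26.7%/12 = 2.225% = 0.02225.
Recurrence: B ← B·(1+r) − €38.45.
Month 1: interest €36.71; balance after payment €1,648.26.
Month 2: interest €36.67; balance after payment €1,646.49.
Closed form: n = −ln(1 − rB₀/P)/ln(1+r) = −ln(0.045189)/ln(1.02225) ≈ 140.730, so the balance reaches zero during payment 141.

141 payments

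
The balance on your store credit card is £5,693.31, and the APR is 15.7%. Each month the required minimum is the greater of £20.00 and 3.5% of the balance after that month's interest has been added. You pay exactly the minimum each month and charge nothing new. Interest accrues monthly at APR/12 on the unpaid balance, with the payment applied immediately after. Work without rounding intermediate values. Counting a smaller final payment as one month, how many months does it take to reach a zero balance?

Monthly rate r = 15.7%/12 = 1.30833% = 0.0130833.
While 3.5% of the post-interest balance exceeds £20.00, each month B ← (B·(1+r))·(1 − 0.035), i.e. B shrinks by the factor (1+r)·0.965 = 0.97763.
This holds for months 1–103. Entering month 104 the balance is £553.52; 3.5% of the post-interest balance is now below £20.00, so the flat £20.00 minimum applies from here.
From month 104 a fixed £20.00 at rate r clears £553.52 in 35 more payments. Total: 103 + 35 = 138 months.

138 months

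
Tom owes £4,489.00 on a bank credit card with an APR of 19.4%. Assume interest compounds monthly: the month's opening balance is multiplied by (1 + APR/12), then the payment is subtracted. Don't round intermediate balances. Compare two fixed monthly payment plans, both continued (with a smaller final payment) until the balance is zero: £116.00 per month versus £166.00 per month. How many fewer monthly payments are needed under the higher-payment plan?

26 fewer payments

Monthly rate r = 19.4%/12 = 1.61667% = 0.0161667.
At £116.00/mo: n = ⌈−ln(1 − rB₀/P)/ln(1+r)⌉ = 62 payments (last £30.63); total interest = total paid − £4,489.00 = £2,617.63.
At £166.00/mo: 36 payments (last £139.81); total interest £1,460.81.
Payments saved = 62 − 36 = 26.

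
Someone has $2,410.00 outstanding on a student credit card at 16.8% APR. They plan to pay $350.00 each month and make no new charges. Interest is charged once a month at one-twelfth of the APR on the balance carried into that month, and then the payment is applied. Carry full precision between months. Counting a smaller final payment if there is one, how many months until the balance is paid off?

Monthly rate r = 16.8%/12 = 1.4% = 0.014.
Recurrence: B ← B·(1+r) − $350.00.
Month 1: interest $33.74; balance after payment $2,093.74.
Month 2: interest $29.31; balance after payment $1,773.05.
Closed form: n = −ln(1 − rB₀/P)/ln(1+r) = −ln(0.9036)/ln(1.014) ≈ 7.291, so the balance reaches zero during payment 8.

8 months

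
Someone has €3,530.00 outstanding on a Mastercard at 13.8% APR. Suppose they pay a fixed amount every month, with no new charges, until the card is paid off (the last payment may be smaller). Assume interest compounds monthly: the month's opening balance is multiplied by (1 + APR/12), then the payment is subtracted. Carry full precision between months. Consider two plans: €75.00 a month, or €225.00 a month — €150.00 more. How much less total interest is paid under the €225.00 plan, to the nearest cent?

€1,196.06

Monthly rate r = 13.8%/12 = 1.15% = 0.0115.
At €75.00/mo: n = ⌈−ln(1 − rB₀/P)/ln(1+r)⌉ = 69 payments (last €11.52); total interest = total paid − €3,530.00 = €1,581.52.
At €225.00/mo: 18 payments (last €90.46); total interest €385.46.
Interest saved = €1,581.52 − €385.46 = €1,196.06.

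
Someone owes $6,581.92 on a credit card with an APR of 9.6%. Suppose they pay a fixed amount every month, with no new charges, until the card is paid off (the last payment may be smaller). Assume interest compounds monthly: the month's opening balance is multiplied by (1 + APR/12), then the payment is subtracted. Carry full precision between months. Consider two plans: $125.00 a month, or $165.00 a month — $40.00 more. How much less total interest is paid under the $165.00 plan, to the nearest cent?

Monthly rate r = 9.6%/12 = 0.8% = 0.008.
At $125.00/mo: n = ⌈−ln(1 − rB₀/P)/ln(1+r)⌉ = 69 payments (last $79.13); total interest = total paid − $6,581.92 = $1,997.21.
At $165.00/mo: 49 payments (last $39.51); total interest $1,377.59.
Interest saved = $1,997.21 − $1,377.59 = $619.62.

$619.62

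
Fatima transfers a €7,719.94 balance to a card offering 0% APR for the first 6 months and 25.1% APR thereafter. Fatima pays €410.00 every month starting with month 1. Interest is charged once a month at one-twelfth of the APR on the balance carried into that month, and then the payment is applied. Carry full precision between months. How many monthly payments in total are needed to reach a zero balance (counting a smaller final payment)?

22 payments

Promo months 1–6 at r₀ = 0%/12 = 0; months 7+ at r₁ = 25.1%/12 = 0.0209167.
After month 6 (no interest yet): B = €7,719.94 − 6·€410.00 = €5,259.94.
Then at r₁ with €410.00/mo: n₂ = −ln(1 − r₁·B/P)/ln(1+r₁) ≈ 15.09 → 16 more payments.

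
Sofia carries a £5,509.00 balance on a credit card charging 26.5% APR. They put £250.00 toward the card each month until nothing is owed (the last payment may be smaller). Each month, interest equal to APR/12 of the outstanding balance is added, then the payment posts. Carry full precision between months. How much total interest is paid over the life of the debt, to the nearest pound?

Monthly rate r = 26.5%/12 = 2.20833% = 0.0220833.
Payoff takes n = ⌈−ln(1 − rB₀/P)/ln(1+r)⌉ = ⌈30.525⌉ = 31 payments; the last is £131.89.
Total paid = 30·£250.00 + £131.89 = £7,631.89.
Total interest = total paid − principal = £7,631.89 − £5,509.00 = £2,122.89.

£2,123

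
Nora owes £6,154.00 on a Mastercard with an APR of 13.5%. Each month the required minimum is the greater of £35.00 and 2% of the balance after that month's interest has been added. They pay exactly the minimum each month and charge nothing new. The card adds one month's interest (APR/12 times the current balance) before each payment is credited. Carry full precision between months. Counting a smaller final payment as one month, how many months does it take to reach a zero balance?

214 months

Monthly rate r = 13.5%/12 = 1.125% = 0.01125.
While 2% of the post-interest balance exceeds £35.00, each month B ← (B·(1+r))·(1 − 0.02), i.e. B shrinks by the factor (1+r)·0.98 = 0.99102.
This holds for months 1–141. Entering month 142 the balance is £1,726.19; 2% of the post-interest balance is now below £35.00, so the flat £35.00 minimum applies from here.
From month 142 a fixed £35.00 at rate r clears £1,726.19 in 73 more payments. Total: 141 + 73 = 214 months.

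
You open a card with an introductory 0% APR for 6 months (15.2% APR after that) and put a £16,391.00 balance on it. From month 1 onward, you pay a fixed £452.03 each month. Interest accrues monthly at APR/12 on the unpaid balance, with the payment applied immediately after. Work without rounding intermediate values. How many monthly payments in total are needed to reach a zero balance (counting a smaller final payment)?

45 months

Promo months 1–6 at r₀ = 0%/12 = 0; months 7+ at r₁ = 15.2%/12 = 0.0126667.
After month 6 (no interest yet): B = £16,391.00 − 6·£452.03 = £13,678.82.
Then at r₁ with £452.03/mo: n₂ = −ln(1 − r₁·B/P)/ln(1+r₁) ≈ 38.40 → 39 more payments.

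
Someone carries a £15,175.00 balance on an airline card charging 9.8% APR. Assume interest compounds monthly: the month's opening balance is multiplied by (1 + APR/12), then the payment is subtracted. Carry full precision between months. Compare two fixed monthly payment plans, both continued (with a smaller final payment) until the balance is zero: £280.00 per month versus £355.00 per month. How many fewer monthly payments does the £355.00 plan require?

Monthly rate r = 9.8%/12 = 0.816667% = 0.00816667.
At £280.00/mo: n = ⌈−ln(1 − rB₀/P)/ln(1+r)⌉ = 72 payments (last £241.15); total interest = total paid − £15,175.00 = £4,946.15.
At £355.00/mo: 53 payments (last £281.82); total interest £3,566.82.
Payments saved = 72 − 53 = 19.

19 fewer payments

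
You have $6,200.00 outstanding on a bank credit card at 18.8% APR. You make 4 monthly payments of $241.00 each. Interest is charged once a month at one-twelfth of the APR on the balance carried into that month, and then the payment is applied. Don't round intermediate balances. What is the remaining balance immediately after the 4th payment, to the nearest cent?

Monthly rate r = 18.8%/12 = 1.56667% = 0.0156667.
Each month: B ← B·(1+r) − $241.00.
Month 1: interest $97.13; balance after payment $6,056.13.
Month 2: interest $94.88; balance after payment $5,910.01.
Month 3: interest $92.59; balance after payment $5,761.60.
Month 4: interest $90.27; balance after payment $5,610.87.

$5,610.87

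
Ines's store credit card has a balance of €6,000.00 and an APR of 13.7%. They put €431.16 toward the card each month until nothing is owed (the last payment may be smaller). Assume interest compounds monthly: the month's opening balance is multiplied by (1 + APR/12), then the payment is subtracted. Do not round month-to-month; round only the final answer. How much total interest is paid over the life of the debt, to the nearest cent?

€571.68

Monthly rate r = 13.7%/12 = 1.14167% = 0.0114167.
Payoff takes n = ⌈−ln(1 − rB₀/P)/ln(1+r)⌉ = ⌈15.241⌉ = 16 payments; the last is €104.28.
Total paid = 15·€431.16 + €104.28 = €6,571.68.
Total interest = total paid − principal = €6,571.68 − €6,000.00 = €571.68.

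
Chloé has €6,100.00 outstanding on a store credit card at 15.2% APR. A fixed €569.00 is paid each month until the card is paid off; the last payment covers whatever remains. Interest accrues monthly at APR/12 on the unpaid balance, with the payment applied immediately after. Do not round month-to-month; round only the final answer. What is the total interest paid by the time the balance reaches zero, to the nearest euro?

Monthly rate r = 15.2%/12 = 1.26667% = 0.0126667.
Payoff takes n = ⌈−ln(1 − rB₀/P)/ln(1+r)⌉ = ⌈11.595⌉ = 12 payments; the last is €339.25.
Total paid = 11·€569.00 + €339.25 = €6,598.25.
Total interest = total paid − principal = €6,598.25 − €6,100.00 = €498.25.

€498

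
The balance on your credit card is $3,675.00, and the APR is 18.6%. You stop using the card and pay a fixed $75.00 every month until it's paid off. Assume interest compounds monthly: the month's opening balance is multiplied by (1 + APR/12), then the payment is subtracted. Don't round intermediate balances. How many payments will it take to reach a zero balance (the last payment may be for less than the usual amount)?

Monthly rate r = 18.6%/12 = 1.55% = 0.0155.
Recurrence: B ← B·(1+r) − $75.00.
Month 1: interest $56.96; balance after payment $3,656.96.
Month 2: interest $56.68; balance after payment $3,638.65.
Closed form: n = −ln(1 − rB₀/P)/ln(1+r) = −ln(0.2405)/ln(1.0155) ≈ 92.648, so the balance reaches zero during payment 93.

93 months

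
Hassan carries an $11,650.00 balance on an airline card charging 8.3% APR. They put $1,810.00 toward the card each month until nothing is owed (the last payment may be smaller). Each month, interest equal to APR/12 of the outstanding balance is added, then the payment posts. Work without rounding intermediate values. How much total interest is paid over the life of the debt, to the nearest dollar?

Monthly rate r = 8.3%/12 = 0.691667% = 0.00691667.
Payoff takes n = ⌈−ln(1 − rB₀/P)/ln(1+r)⌉ = ⌈6.607⌉ = 7 payments; the last is $1,099.94.
Total paid = 6·$1,810.00 + $1,099.94 = $11,959.94.
Total interest = total paid − principal = $11,959.94 − $11,650.00 = $309.94.

$310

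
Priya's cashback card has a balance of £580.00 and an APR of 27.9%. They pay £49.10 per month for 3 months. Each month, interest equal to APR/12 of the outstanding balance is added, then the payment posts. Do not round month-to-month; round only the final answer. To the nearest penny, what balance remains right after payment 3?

Monthly rate r = 27.9%/12 = 2.325% = 0.02325.
Each month: B ← B·(1+r) − £49.10.
Month 1: interest £13.48; balance after payment £544.38.
Month 2: interest £12.66; balance after payment £507.94.
Month 3: interest £11.81; balance after payment £470.65.

£470.65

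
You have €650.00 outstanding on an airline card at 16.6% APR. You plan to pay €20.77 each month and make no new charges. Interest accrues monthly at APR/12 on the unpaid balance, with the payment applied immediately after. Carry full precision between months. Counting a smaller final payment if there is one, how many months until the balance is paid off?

Monthly rate r = 16.6%/12 = 1.38333% = 0.0138333.
Recurrence: B ← B·(1+r) − €20.77.
Month 1: interest €8.99; balance after payment €638.22.
Month 2: interest €8.83; balance after payment €626.28.
Closed form: n = −ln(1 − rB₀/P)/ln(1+r) = −ln(0.56708)/ln(1.01383) ≈ 41.289, so the balance reaches zero during payment 42.

42 months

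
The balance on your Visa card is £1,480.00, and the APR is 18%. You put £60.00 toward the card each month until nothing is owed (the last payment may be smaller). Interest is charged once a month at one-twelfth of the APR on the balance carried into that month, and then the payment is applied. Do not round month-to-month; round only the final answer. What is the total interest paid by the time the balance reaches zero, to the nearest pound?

Monthly rate r = 18%/12 = 1.5% = 0.015.
Payoff takes n = ⌈−ln(1 − rB₀/P)/ln(1+r)⌉ = ⌈31.033⌉ = 32 payments; the last is £1.98.
Total paid = 31·£60.00 + £1.98 = £1,861.98.
Total interest = total paid − principal = £1,861.98 − £1,480.00 = £381.98.

£382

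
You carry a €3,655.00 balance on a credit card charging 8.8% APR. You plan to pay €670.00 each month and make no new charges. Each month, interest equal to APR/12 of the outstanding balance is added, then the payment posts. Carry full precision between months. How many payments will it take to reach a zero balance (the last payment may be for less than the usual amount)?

Monthly rate r = 8.8%/12 = 0.733333% = 0.00733333.
Recurrence: B ← B·(1+r) − €670.00.
Month 1: interest €26.80; balance after payment €3,011.80.
Month 2: interest €22.09; balance after payment €2,363.89.
Month 3: interest €17.34; balance after payment €1,711.23.
Month 4: interest €12.55; balance after payment €1,053.77.
Month 5: interest €7.73; balance after payment €391.50.
Month 6: interest €2.87; balance after payment €0.00.

6 months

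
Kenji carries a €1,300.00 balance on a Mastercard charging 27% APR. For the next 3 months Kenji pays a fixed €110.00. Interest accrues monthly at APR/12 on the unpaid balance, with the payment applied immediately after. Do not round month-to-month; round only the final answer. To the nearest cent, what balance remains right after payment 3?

€1,052.26

Monthly rate r = 27%/12 = 2.25% = 0.0225.
Each month: B ← B·(1+r) − €110.00.
Month 1: interest €29.25; balance after payment €1,219.25.
Month 2: interest €27.43; balance after payment €1,136.68.
Month 3: interest €25.58; balance after payment €1,052.26.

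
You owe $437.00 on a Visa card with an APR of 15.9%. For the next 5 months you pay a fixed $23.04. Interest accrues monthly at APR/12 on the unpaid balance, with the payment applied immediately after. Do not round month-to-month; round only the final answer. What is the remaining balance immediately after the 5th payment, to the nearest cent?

Monthly rate r = 15.9%/12 = 1.325% = 0.01325.
Each month: B ← B·(1+r) − $23.04.
Month 1: interest $5.79; balance after payment $419.75.
Month 2: interest $5.56; balance after payment $402.27.
Month 3: interest $5.33; balance after payment $384.56.
Month 4: interest $5.10; balance after payment $366.62.
Month 5: interest $4.86; balance after payment $348.44.

$348.44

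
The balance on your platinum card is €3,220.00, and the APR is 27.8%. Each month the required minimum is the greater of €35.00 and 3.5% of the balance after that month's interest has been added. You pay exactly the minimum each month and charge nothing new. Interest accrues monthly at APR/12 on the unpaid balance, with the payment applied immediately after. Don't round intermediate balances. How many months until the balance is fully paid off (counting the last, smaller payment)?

Monthly rate r = 27.8%/12 = 2.31667% = 0.0231667.
While 3.5% of the post-interest balance exceeds €35.00, each month B ← (B·(1+r))·(1 − 0.035), i.e. B shrinks by the factor (1+r)·0.965 = 0.98736.
This holds for months 1–94. Entering month 95 the balance is €973.61; 3.5% of the post-interest balance is now below €35.00, so the flat €35.00 minimum applies from here.
From month 95 a fixed €35.00 at rate r clears €973.61 in 46 more payments. Total: 94 + 46 = 140 months.

140 months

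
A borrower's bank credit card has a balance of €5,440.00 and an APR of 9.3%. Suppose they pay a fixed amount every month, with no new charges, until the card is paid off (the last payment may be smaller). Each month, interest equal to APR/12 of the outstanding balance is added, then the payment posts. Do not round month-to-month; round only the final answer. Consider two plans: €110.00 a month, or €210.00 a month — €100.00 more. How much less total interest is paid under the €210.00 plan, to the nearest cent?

€790.98

Monthly rate r = 9.3%/12 = 0.775% = 0.00775.
At €110.00/mo: n = ⌈−ln(1 − rB₀/P)/ln(1+r)⌉ = 63 payments (last €66.79); total interest = total paid − €5,440.00 = €1,446.79.
At €210.00/mo: 30 payments (last €5.81); total interest €655.81.
Interest saved = €1,446.79 − €655.81 = €790.98.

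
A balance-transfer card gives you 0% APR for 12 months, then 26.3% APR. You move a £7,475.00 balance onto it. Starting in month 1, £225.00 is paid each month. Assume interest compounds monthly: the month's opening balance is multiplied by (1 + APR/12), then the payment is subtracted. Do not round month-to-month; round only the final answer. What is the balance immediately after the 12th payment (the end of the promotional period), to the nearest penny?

Promo months 1–12 at r₀ = 0%/12 = 0; months 13+ at r₁ = 26.3%/12 = 0.0219167.
After month 12 (no interest yet): B = £7,475.00 − 12·£225.00 = £4,775.00.

£4,775.00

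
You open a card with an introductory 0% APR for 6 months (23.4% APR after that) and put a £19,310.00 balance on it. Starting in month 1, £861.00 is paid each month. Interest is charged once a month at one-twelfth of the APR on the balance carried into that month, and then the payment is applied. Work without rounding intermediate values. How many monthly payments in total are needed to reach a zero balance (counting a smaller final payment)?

26 payments

Promo months 1–6 at r₀ = 0%/12 = 0; months 7+ at r₁ = 23.4%/12 = 0.0195.
After month 6 (no interest yet): B = £19,310.00 − 6·£861.00 = £14,144.00.
Then at r₁ with £861.00/mo: n₂ = −ln(1 − r₁·B/P)/ln(1+r₁) ≈ 20.00 → 20 more payments.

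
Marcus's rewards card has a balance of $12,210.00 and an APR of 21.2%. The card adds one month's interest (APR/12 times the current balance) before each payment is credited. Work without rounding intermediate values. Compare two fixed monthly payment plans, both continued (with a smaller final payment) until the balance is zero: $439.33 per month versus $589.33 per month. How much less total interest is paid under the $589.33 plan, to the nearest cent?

Monthly rate r = 21.2%/12 = 1.76667% = 0.0176667.
At $439.33/mo: n = ⌈−ln(1 − rB₀/P)/ln(1+r)⌉ = 39 payments (last $247.56); total interest = total paid − $12,210.00 = $4,732.10.
At $589.33/mo: 27 payments (last $14.39); total interest $3,126.97.
Interest saved = $4,732.10 − $3,126.97 = $1,605.13.

$1,605.13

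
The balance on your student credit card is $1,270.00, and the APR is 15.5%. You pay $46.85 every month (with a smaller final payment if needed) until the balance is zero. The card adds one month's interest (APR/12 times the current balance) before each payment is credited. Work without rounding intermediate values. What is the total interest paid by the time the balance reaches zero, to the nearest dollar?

Monthly rate r = 15.5%/12 = 1.29167% = 0.0129167.
Payoff takes n = ⌈−ln(1 − rB₀/P)/ln(1+r)⌉ = ⌈33.583⌉ = 34 payments; the last is $27.38.
Total paid = 33·$46.85 + $27.38 = $1,573.43.
Total interest = total paid − principal = $1,573.43 − $1,270.00 = $303.43.

$303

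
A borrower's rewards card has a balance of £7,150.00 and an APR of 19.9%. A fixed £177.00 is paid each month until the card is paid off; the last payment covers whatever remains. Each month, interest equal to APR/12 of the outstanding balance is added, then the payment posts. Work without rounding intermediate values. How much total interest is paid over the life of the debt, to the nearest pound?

Monthly rate r = 19.9%/12 = 1.65833% = 0.0165833.
Payoff takes n = ⌈−ln(1 − rB₀/P)/ln(1+r)⌉ = ⌈67.387⌉ = 68 payments; the last is £68.83.
Total paid = 67·£177.00 + £68.83 = £11,927.83.
Total interest = total paid − principal = £11,927.83 − £7,150.00 = £4,777.83.

£4,778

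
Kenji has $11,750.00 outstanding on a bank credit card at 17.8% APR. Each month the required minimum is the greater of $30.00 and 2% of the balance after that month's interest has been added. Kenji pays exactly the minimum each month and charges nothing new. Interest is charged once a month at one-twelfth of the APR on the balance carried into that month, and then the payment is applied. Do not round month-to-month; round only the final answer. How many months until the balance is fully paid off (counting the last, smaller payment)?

468 months

Monthly rate r = 17.8%/12 = 1.48333% = 0.0148333.
While 2% of the post-interest balance exceeds $30.00, each month B ← (B·(1+r))·(1 − 0.02), i.e. B shrinks by the factor (1+r)·0.98 = 0.99454.
This holds for months 1–379. Entering month 380 the balance is $1,473.40; 2% of the post-interest balance is now below $30.00, so the flat $30.00 minimum applies from here.
From month 380 a fixed $30.00 at rate r clears $1,473.40 in 89 more payments. Total: 379 + 89 = 468 months.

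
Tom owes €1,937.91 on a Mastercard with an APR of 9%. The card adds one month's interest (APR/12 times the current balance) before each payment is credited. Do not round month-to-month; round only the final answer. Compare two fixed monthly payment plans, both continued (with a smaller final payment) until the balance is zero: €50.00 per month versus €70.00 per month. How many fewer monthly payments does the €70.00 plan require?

Monthly rate r = 9%/12 = 0.75% = 0.0075.
At €50.00/mo: n = ⌈−ln(1 − rB₀/P)/ln(1+r)⌉ = 46 payments (last €48.30); total interest = total paid − €1,937.91 = €360.39.
At €70.00/mo: 32 payments (last €10.32); total interest €242.41.
Payments saved = 46 − 32 = 14.

14 fewer payments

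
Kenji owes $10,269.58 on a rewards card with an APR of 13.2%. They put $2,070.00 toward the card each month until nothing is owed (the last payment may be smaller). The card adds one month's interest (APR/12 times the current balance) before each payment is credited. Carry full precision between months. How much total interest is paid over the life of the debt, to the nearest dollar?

Monthly rate r = 13.2%/12 = 1.1% = 0.011.
Payoff takes n = ⌈−ln(1 − rB₀/P)/ln(1+r)⌉ = ⌈5.130⌉ = 6 payments; the last is $269.69.
Total paid = 5·$2,070.00 + $269.69 = $10,619.69.
Total interest = total paid − principal = $10,619.69 − $10,269.58 = $350.11.

$350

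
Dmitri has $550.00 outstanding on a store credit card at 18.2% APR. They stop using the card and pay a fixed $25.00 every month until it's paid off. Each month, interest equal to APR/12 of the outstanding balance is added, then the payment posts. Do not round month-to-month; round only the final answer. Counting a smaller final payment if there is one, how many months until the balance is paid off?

27 payments

Monthly rate r = 18.2%/12 = 1.51667% = 0.0151667.
Recurrence: B ← B·(1+r) − $25.00.
Month 1: interest $8.34; balance after payment $533.34.
Month 2: interest $8.09; balance after payment $516.43.
Closed form: n = −ln(1 − rB₀/P)/ln(1+r) = −ln(0.66633)/ln(1.01517) ≈ 26.969, so the balance reaches zero during payment 27.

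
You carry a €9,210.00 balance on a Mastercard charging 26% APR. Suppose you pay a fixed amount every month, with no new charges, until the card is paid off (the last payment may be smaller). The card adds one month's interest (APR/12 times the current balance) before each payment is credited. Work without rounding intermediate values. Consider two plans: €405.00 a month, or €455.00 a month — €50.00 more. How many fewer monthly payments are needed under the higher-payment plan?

Monthly rate r = 26%/12 = 2.16667% = 0.0216667.
At €405.00/mo: n = ⌈−ln(1 − rB₀/P)/ln(1+r)⌉ = 32 payments (last €269.09); total interest = total paid − €9,210.00 = €3,614.09.
At €455.00/mo: 27 payments (last €423.86); total interest €3,043.86.
Payments saved = 32 − 27 = 5.

5 fewer payments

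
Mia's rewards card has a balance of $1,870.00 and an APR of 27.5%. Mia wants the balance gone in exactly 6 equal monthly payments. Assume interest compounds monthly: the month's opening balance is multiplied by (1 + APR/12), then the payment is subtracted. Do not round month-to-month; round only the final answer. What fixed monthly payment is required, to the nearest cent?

$337.14

Monthly rate r = 27.5%/12 = 2.29167% = 0.0229167.
Level-payment amortization: P = B₀·r / (1 − (1+r)^(−n)) = 1870.00·0.0229167 / (1 − 1.02292^(−6)).
Denominator 1 − (1+r)^(−6) = 0.127112104.
P = 42.8542 / 0.127112104 ≈ 337.14.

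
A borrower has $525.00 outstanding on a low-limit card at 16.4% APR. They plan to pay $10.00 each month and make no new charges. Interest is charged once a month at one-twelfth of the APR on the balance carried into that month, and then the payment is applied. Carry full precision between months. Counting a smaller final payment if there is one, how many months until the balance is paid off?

Monthly rate r = 16.4%/12 = 1.36667% = 0.0136667.
Recurrence: B ← B·(1+r) − $10.00.
Month 1: interest $7.17; balance after payment $522.17.
Month 2: interest $7.14; balance after payment $519.31.
Closed form: n = −ln(1 − rB₀/P)/ln(1+r) = −ln(0.2825)/ln(1.01367) ≈ 93.124, so the balance reaches zero during payment 94.

94 months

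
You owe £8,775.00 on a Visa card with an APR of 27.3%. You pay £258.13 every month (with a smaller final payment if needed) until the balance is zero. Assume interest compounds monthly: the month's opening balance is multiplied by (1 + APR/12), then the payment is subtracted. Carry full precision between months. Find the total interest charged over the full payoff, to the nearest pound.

Monthly rate r = 27.3%/12 = 2.275% = 0.02275.
Payoff takes n = ⌈−ln(1 − rB₀/P)/ln(1+r)⌉ = ⌈65.990⌉ = 66 payments; the last is £255.67.
Total paid = 65·£258.13 + £255.67 = £17,034.12.
Total interest = total paid − principal = £17,034.12 − £8,775.00 = £8,259.12.

£8,259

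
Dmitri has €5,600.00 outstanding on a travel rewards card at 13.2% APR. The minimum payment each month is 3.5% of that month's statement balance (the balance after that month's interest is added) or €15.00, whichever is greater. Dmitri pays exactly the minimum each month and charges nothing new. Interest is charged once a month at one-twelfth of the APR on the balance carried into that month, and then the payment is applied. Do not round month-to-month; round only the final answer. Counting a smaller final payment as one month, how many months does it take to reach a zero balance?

Monthly rate r = 13.2%/12 = 1.1% = 0.011.
While 3.5% of the post-interest balance exceeds €15.00, each month B ← (B·(1+r))·(1 − 0.035), i.e. B shrinks by the factor (1+r)·0.965 = 0.97561.
This holds for months 1–105. Entering month 106 the balance is €419.21; 3.5% of the post-interest balance is now below €15.00, so the flat €15.00 minimum applies from here.
From month 106 a fixed €15.00 at rate r clears €419.21 in 34 more payments. Total: 105 + 34 = 139 months.

139 months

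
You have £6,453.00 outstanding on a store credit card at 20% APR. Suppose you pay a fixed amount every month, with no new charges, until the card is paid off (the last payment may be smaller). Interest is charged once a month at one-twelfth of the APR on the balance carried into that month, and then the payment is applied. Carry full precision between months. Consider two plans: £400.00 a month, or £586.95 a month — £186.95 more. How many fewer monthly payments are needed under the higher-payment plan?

6 fewer payments

Monthly rate r = 20%/12 = 1.66667% = 0.0166667.
At £400.00/mo: n = ⌈−ln(1 − rB₀/P)/ln(1+r)⌉ = 19 payments (last £378.73); total interest = total paid − £6,453.00 = £1,125.73.
At £586.95/mo: 13 payments (last £144.81); total interest £735.21.
Payments saved = 19 − 13 = 6.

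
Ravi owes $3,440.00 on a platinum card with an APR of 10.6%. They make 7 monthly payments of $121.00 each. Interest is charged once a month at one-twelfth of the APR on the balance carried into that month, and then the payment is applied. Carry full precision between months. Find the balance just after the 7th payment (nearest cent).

$2,788.65

Monthly rate r = 10.6%/12 = 0.883333% = 0.00883333.
Each month: B ← B·(1+r) − $121.00.
Month 1: interest $30.39; balance after payment $3,349.39.
Month 2: interest $29.59; balance after payment $3,257.97.
Month 3: interest $28.78; balance after payment $3,165.75.
Month 4: interest $27.96; balance after payment $3,072.72.
Month 5: interest $27.14; balance after payment $2,978.86.
Month 6: interest $26.31; balance after payment $2,884.17.
Month 7: interest $25.48; balance after payment $2,788.65.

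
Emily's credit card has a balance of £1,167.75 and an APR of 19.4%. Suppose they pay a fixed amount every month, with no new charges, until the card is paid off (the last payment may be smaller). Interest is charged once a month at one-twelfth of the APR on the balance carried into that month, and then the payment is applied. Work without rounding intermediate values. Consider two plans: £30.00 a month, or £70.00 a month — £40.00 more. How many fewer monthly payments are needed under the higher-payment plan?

42 fewer payments

Monthly rate r = 19.4%/12 = 1.61667% = 0.0161667.
At £30.00/mo: n = ⌈−ln(1 − rB₀/P)/ln(1+r)⌉ = 62 payments (last £26.31); total interest = total paid − £1,167.75 = £688.56.
At £70.00/mo: 20 payments (last £41.96); total interest £204.21.
Payments saved = 62 − 20 = 42.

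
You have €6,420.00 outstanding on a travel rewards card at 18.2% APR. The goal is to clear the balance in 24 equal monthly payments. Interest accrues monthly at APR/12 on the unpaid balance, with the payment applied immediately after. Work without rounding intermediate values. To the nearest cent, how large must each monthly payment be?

Monthly rate r = 18.2%/12 = 1.51667% = 0.0151667.
Level-payment amortization: P = B₀·r / (1 − (1+r)^(−n)) = 6420.00·0.0151667 / (1 − 1.01517^(−24)).
Denominator 1 − (1+r)^(−24) = 0.303207253.
P = 97.37 / 0.303207253 ≈ 321.13.

€321.13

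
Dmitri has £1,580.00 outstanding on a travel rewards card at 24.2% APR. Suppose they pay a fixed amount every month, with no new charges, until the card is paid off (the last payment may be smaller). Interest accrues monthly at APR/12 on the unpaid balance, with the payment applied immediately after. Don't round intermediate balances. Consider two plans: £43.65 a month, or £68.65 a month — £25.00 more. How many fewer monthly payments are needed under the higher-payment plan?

34 fewer payments

Monthly rate r = 24.2%/12 = 2.01667% = 0.0201667.
At £43.65/mo: n = ⌈−ln(1 − rB₀/P)/ln(1+r)⌉ = 66 payments (last £25.12); total interest = total paid − £1,580.00 = £1,282.37.
At £68.65/mo: 32 payments (last £17.11); total interest £565.26.
Payments saved = 66 − 32 = 34.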